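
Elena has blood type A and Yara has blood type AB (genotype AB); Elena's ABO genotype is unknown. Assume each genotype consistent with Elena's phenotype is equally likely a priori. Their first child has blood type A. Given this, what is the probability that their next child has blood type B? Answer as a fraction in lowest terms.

Possible genotypes: Elena ∈ {AA, AO}; Yara ∈ {AB}.
Weight each parental genotype pair by prior × P(type-A child):
  AA × AB: posterior weight 1/2; P(next child type B) = 0.
  AO × AB: posterior weight 1/2; P(next child type B) = 1/4.
Weighted sum = 1/8.

1/8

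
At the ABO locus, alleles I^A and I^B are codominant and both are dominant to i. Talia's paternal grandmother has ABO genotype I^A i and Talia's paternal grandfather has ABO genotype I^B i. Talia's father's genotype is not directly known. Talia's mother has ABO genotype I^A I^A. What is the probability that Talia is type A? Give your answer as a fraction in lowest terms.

3/4

Talia's father's ABO genotype from I^A i × I^B i: 1/4 I^A I^B, 1/4 I^A i, 1/4 I^B i, 1/4 i i.
Crossing each possibility with the mother I^A I^A and summing P(type A): 1/4·1/2 + 1/4·1 + 1/4·1/2 + 1/4·1 = 3/4.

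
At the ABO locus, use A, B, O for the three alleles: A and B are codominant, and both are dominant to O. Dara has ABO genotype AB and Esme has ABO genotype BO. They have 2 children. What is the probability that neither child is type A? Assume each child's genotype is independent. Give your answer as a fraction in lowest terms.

9/16

ABO cross AB × BO → 1/4 A, 1/2 B, 1/4 AB.
So P(type A) = 1/4 per child.
P(not type A) = 3/4 for one child; (3/4)^2 = 9/16.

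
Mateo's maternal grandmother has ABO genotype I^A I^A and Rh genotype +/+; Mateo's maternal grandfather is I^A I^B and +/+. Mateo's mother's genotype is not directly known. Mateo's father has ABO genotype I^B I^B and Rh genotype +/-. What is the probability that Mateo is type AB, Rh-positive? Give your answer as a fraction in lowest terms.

Mateo's mother's ABO genotype from I^A I^A × I^A I^B: 1/2 I^A I^A, 1/2 I^A I^B.
Crossing each possibility with the father I^B I^B and summing P(type AB): 1/2·1 + 1/2·1/2 = 3/4.
Similarly for Rh via the mother's Rh distribution: P(Rh+) = 1.
Independent loci: 3/4 × 1 = 3/4.

3/4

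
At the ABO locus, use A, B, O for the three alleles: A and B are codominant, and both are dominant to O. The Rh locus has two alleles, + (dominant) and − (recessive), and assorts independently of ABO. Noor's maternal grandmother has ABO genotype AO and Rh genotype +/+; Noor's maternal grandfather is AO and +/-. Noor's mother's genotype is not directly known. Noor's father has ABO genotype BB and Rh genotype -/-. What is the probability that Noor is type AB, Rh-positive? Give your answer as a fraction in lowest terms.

Noor's mother's ABO genotype from AO × AO: 1/4 AA, 1/2 AO, 1/4 OO.
Crossing each possibility with the father BB and summing P(type AB): 1/4·1 + 1/2·1/2 + 1/4·0 = 1/2.
Similarly for Rh via the mother's Rh distribution: P(Rh+) = 3/4.
Independent loci: 1/2 × 3/4 = 3/8.

3/8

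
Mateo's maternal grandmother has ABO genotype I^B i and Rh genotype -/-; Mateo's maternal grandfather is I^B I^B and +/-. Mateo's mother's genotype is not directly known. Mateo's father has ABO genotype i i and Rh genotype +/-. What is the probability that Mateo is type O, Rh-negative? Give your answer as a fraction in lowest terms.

3/32

Mateo's mother's ABO genotype from I^B i × I^B I^B: 1/2 I^B I^B, 1/2 I^B i.
Crossing each possibility with the father i i and summing P(type O): 1/2·0 + 1/2·1/2 = 1/4.
Similarly for Rh via the mother's Rh distribution: P(Rh-) = 3/8.
Independent loci: 1/4 × 3/8 = 3/32.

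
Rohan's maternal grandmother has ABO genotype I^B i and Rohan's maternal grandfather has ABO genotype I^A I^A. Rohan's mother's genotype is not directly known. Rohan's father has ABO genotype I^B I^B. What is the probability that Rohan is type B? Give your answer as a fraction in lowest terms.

Rohan's mother's ABO genotype from I^B i × I^A I^A: 1/2 I^A I^B, 1/2 I^A i.
Crossing each possibility with the father I^B I^B and summing P(type B): 1/2·1/2 + 1/2·1/2 = 1/2.

1/2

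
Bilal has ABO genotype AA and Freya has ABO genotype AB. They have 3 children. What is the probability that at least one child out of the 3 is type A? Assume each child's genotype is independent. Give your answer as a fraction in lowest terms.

7/8

ABO cross AA × AB → 1/2 A, 1/2 AB.
So P(type A) = 1/2 per child.
P(none) = (1/2)^3 = 1/8; P(at least one) = 1 − 1/8 = 7/8.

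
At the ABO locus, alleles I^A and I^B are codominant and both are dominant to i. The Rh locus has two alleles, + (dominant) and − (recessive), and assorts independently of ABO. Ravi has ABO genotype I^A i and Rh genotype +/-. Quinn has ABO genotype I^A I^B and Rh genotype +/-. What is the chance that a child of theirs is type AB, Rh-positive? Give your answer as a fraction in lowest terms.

ABO cross I^A i × I^A I^B → offspring phenotypes: 1/2 A, 1/4 B, 1/4 AB.
Rh cross +/- × +/- → 3/4 Rh+, 1/4 Rh-.
Independent loci: P(type AB, Rh-positive) = 1/4 × 3/4 = 3/16.

3/16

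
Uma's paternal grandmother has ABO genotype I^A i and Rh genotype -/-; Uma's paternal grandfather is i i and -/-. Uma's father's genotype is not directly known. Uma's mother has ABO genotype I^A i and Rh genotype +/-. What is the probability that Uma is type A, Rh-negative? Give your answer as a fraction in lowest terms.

Uma's father's ABO genotype from I^A i × i i: 1/2 I^A i, 1/2 i i.
Crossing each possibility with the mother I^A i and summing P(type A): 1/2·3/4 + 1/2·1/2 = 5/8.
Similarly for Rh via the father's Rh distribution: P(Rh-) = 1/2.
Independent loci: 5/8 × 1/2 = 5/16.

5/16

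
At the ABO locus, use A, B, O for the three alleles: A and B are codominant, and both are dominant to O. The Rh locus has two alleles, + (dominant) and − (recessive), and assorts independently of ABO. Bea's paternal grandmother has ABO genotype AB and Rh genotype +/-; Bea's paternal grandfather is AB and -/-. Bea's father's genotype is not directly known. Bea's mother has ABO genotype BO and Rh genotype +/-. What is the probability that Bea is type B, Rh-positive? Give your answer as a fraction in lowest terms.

Bea's father's ABO genotype from AB × AB: 1/4 AA, 1/2 AB, 1/4 BB.
Crossing each possibility with the mother BO and summing P(type B): 1/4·0 + 1/2·1/2 + 1/4·1 = 1/2.
Similarly for Rh via the father's Rh distribution: P(Rh+) = 5/8.
Independent loci: 1/2 × 5/8 = 5/16.

5/16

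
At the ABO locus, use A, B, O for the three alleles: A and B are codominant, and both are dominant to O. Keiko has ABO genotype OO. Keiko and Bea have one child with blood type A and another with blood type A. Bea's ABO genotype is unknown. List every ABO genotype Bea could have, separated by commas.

AA, AB, AO

For each candidate genotype of Bea, check whether crossing it with OO can produce every observed child phenotype.
  AA → possible child types {A} ✓
  AB → possible child types {A, B} ✓
  AO → possible child types {O, A} ✓
  BB → possible child types {B} ✗
  BO → possible child types {O, B} ✗
  OO → possible child types {O} ✗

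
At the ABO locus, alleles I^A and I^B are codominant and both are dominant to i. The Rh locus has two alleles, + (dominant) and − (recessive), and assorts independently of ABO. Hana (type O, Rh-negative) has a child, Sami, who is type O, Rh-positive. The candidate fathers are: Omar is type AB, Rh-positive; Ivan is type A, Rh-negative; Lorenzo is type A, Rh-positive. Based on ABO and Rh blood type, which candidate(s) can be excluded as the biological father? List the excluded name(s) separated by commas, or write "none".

A candidate is excluded only if no genotype consistent with his phenotype could produce a type O, Rh-positive child with a type O, Rh-negative mother.
Omar (type AB, Rh+): no genotype consistent with that phenotype can produce a type-O Rh+ child with a type-O mother.
Ivan (type A, Rh-): no genotype consistent with that phenotype can produce a type-O Rh+ child with a type-O mother.

Omar, Ivan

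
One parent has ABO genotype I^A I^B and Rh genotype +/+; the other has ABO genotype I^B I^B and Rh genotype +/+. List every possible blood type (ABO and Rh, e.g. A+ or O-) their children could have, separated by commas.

B+, AB+

Gametes from I^A I^B × I^B I^B give offspring ABO genotypes I^A I^B, I^B I^B, i.e. phenotypes B, AB.
Rh cross +/+ × +/+ → phenotypes Rh+.
Combining independently: B+, AB+.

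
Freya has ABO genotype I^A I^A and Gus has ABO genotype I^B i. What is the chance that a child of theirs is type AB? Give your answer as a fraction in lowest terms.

1/2

ABO cross I^A I^A × I^B i → offspring phenotypes: 1/2 A, 1/2 AB.
So P(type AB) = 1/2.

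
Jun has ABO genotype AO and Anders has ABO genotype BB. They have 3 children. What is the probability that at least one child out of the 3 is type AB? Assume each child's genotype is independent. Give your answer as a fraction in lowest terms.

7/8

ABO cross AO × BB → 1/2 B, 1/2 AB.
So P(type AB) = 1/2 per child.
P(none) = (1/2)^3 = 1/8; P(at least one) = 1 − 1/8 = 7/8.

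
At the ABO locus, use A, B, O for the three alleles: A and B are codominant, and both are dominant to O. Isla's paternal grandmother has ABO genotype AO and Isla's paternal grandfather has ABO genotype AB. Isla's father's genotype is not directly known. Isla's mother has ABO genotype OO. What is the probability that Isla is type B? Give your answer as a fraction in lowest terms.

1/4

Isla's father's ABO genotype from AO × AB: 1/4 AA, 1/4 AB, 1/4 AO, 1/4 BO.
Crossing each possibility with the mother OO and summing P(type B): 1/4·0 + 1/4·1/2 + 1/4·0 + 1/4·1/2 = 1/4.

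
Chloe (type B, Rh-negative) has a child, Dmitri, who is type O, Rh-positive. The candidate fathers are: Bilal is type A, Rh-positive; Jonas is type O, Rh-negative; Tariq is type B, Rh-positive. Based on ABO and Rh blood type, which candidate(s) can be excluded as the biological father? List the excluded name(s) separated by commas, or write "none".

A candidate is excluded only if no genotype consistent with his phenotype could produce a type O, Rh-positive child with a type B, Rh-negative mother.
Jonas (type O, Rh-): no genotype consistent with that phenotype can produce a type-O Rh+ child with a type-B mother.

Jonas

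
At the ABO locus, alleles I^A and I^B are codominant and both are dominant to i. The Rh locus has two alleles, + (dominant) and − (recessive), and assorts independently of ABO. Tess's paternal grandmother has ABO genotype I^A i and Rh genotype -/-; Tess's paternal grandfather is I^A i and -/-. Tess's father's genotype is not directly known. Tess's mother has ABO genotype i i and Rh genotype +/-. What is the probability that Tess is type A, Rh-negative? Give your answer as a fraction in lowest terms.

1/4

Tess's father's ABO genotype from I^A i × I^A i: 1/4 I^A I^A, 1/2 I^A i, 1/4 i i.
Crossing each possibility with the mother i i and summing P(type A): 1/4·1 + 1/2·1/2 + 1/4·0 = 1/2.
Similarly for Rh via the father's Rh distribution: P(Rh-) = 1/2.
Independent loci: 1/2 × 1/2 = 1/4.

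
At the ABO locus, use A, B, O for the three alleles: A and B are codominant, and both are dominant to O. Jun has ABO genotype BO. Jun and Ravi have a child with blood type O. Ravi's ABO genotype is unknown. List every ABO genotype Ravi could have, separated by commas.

AO, BO, OO

For each candidate genotype of Ravi, check whether crossing it with BO can produce every observed child phenotype.
  AA → possible child types {A, AB} ✗
  AB → possible child types {A, B, AB} ✗
  AO → possible child types {O, A, B, AB} ✓
  BB → possible child types {B} ✗
  BO → possible child types {O, B} ✓
  OO → possible child types {O, B} ✓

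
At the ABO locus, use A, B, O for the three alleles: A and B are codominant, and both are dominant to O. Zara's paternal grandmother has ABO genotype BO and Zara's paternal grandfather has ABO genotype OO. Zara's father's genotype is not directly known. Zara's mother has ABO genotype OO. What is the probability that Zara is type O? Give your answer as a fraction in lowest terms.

3/4

Zara's father's ABO genotype from BO × OO: 1/2 BO, 1/2 OO.
Crossing each possibility with the mother OO and summing P(type O): 1/2·1/2 + 1/2·1 = 3/4.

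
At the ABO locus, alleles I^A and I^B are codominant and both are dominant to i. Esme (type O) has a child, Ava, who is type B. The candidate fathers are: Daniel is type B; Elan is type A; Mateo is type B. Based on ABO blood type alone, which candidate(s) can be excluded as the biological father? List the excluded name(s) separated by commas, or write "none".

A candidate is excluded only if no genotype consistent with his phenotype could produce a type B child with a type O mother.
Elan (type A): no genotype consistent with that phenotype can produce a type-B child with a type-O mother.

Elan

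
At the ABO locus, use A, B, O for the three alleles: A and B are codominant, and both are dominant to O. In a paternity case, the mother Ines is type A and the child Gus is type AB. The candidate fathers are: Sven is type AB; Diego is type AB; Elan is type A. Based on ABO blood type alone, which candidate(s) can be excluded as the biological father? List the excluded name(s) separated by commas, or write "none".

A candidate is excluded only if no genotype consistent with his phenotype could produce a type AB child with a type A mother.
Elan (type A): no genotype consistent with that phenotype can produce a type-AB child with a type-A mother.

Elan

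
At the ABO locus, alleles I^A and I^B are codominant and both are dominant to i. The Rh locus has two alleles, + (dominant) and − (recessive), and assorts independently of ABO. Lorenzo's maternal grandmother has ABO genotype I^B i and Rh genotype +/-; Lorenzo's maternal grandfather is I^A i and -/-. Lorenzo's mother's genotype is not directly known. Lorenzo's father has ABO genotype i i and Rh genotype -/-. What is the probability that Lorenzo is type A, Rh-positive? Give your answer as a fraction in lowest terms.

1/16

Lorenzo's mother's ABO genotype from I^B i × I^A i: 1/4 I^A I^B, 1/4 I^A i, 1/4 I^B i, 1/4 i i.
Crossing each possibility with the father i i and summing P(type A): 1/4·1/2 + 1/4·1/2 + 1/4·0 + 1/4·0 = 1/4.
Similarly for Rh via the mother's Rh distribution: P(Rh+) = 1/4.
Independent loci: 1/4 × 1/4 = 1/16.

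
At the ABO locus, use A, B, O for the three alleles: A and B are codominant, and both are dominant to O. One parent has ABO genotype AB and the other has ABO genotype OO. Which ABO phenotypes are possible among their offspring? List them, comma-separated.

Gametes from AB × OO give offspring ABO genotypes AO, BO, i.e. phenotypes A, B.

A, B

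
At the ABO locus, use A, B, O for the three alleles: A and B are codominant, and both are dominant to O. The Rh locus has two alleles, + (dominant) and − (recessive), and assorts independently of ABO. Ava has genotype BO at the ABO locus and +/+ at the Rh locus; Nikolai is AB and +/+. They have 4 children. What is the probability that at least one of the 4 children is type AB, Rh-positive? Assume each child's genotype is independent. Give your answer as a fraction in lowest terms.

ABO cross BO × AB → 1/4 A, 1/2 B, 1/4 AB.
Rh cross +/+ × +/+ → 1 Rh+; so P(type AB, Rh-positive) = 1/4 × 1 = 1/4 per child.
P(none) = (3/4)^4 = 81/256; P(at least one) = 1 − 81/256 = 175/256.

175/256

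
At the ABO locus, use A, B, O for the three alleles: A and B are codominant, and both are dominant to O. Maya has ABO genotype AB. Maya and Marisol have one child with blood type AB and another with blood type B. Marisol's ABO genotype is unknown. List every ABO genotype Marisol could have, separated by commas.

For each candidate genotype of Marisol, check whether crossing it with AB can produce every observed child phenotype.
  AA → possible child types {A, AB} ✗
  AB → possible child types {A, B, AB} ✓
  AO → possible child types {A, B, AB} ✓
  BB → possible child types {B, AB} ✓
  BO → possible child types {A, B, AB} ✓
  OO → possible child types {A, B} ✗

AB, AO, BB, BO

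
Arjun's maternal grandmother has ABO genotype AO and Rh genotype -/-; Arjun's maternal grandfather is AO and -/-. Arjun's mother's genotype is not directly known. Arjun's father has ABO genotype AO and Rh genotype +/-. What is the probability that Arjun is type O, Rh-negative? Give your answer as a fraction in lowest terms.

1/8

Arjun's mother's ABO genotype from AO × AO: 1/4 AA, 1/2 AO, 1/4 OO.
Crossing each possibility with the father AO and summing P(type O): 1/4·0 + 1/2·1/4 + 1/4·1/2 = 1/4.
Similarly for Rh via the mother's Rh distribution: P(Rh-) = 1/2.
Independent loci: 1/4 × 1/2 = 1/8.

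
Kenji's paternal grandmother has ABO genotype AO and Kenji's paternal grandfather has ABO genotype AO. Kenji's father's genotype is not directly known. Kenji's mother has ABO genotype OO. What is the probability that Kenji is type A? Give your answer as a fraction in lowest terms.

Kenji's father's ABO genotype from AO × AO: 1/4 AA, 1/2 AO, 1/4 OO.
Crossing each possibility with the mother OO and summing P(type A): 1/4·1 + 1/2·1/2 + 1/4·0 = 1/2.

1/2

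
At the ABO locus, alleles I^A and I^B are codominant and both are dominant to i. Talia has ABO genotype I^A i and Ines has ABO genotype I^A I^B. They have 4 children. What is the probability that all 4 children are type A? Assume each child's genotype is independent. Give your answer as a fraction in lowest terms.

1/16

ABO cross I^A i × I^A I^B → 1/2 A, 1/4 B, 1/4 AB.
So P(type A) = 1/2 per child.
All 4 independent: (1/2)^4 = 1/16.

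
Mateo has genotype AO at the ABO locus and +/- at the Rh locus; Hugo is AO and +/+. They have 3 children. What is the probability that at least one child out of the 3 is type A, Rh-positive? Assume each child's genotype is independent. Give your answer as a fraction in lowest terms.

63/64

ABO cross AO × AO → 1/4 O, 3/4 A.
Rh cross +/- × +/+ → 1 Rh+; so P(type A, Rh-positive) = 3/4 × 1 = 3/4 per child.
P(none) = (1/4)^3 = 1/64; P(at least one) = 1 − 1/64 = 63/64.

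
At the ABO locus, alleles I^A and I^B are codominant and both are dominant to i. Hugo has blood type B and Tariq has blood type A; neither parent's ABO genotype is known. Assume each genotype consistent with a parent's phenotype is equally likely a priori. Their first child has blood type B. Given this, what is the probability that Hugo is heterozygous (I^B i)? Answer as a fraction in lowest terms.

Possible genotypes: Hugo ∈ {I^B I^B, I^B i}; Tariq ∈ {I^A I^A, I^A i}.
Weight each parental genotype pair by prior × P(type-B child):
  I^B I^B × I^A i: posterior weight 2/3.
  I^B i × I^A i: posterior weight 1/3.
Sum the posterior weight over pairs where Hugo is I^B i: 1/3.

1/3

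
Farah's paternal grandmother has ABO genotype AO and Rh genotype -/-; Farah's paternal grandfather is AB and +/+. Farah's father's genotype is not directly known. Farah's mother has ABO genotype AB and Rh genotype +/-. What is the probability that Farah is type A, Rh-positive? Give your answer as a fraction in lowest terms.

9/32

Farah's father's ABO genotype from AO × AB: 1/4 AA, 1/4 AB, 1/4 AO, 1/4 BO.
Crossing each possibility with the mother AB and summing P(type A): 1/4·1/2 + 1/4·1/4 + 1/4·1/2 + 1/4·1/4 = 3/8.
Similarly for Rh via the father's Rh distribution: P(Rh+) = 3/4.
Independent loci: 3/8 × 3/4 = 9/32.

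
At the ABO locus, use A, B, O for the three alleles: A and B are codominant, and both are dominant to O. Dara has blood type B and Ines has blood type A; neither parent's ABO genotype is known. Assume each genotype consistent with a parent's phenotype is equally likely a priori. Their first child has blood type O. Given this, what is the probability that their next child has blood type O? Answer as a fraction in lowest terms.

Possible genotypes: Dara ∈ {BB, BO}; Ines ∈ {AA, AO}.
Weight each parental genotype pair by prior × P(type-O child):
  BO × AO: posterior weight 1; P(next child type O) = 1/4.
Weighted sum = 1/4.

1/4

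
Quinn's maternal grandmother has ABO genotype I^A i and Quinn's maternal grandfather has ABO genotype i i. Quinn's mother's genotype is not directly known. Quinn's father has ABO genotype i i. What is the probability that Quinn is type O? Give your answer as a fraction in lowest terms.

Quinn's mother's ABO genotype from I^A i × i i: 1/2 I^A i, 1/2 i i.
Crossing each possibility with the father i i and summing P(type O): 1/2·1/2 + 1/2·1 = 3/4.

3/4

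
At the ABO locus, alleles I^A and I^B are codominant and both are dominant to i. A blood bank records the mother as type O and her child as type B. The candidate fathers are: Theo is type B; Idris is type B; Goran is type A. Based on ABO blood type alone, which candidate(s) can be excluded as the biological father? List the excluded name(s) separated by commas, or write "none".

A candidate is excluded only if no genotype consistent with his phenotype could produce a type B child with a type O mother.
Goran (type A): no genotype consistent with that phenotype can produce a type-B child with a type-O mother.

Goran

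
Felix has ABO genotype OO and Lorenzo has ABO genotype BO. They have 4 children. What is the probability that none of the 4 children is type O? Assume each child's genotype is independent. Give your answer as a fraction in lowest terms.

1/16

ABO cross OO × BO → 1/2 O, 1/2 B.
So P(type O) = 1/2 per child.
P(not type O) = 1/2 for one child; (1/2)^4 = 1/16.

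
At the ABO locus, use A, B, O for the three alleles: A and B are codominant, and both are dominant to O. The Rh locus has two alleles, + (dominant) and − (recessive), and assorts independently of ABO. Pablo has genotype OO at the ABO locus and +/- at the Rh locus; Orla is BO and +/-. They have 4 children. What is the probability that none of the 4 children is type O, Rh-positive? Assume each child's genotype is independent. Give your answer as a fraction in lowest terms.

ABO cross OO × BO → 1/2 O, 1/2 B.
Rh cross +/- × +/- → 3/4 Rh+, 1/4 Rh-; so P(type O, Rh-positive) = 1/2 × 3/4 = 3/8 per child.
P(not type O, Rh-positive) = 5/8 for one child; (5/8)^4 = 625/4096.

625/4096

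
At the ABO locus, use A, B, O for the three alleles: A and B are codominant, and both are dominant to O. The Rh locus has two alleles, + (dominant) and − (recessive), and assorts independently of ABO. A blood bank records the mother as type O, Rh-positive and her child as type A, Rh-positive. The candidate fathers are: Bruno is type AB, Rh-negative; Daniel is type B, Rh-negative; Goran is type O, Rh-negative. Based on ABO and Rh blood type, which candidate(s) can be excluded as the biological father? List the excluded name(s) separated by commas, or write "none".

A candidate is excluded only if no genotype consistent with his phenotype could produce a type A, Rh-positive child with a type O, Rh-positive mother.
Daniel (type B, Rh-): no genotype consistent with that phenotype can produce a type-A Rh+ child with a type-O mother.
Goran (type O, Rh-): no genotype consistent with that phenotype can produce a type-A Rh+ child with a type-O mother.

Daniel, Goran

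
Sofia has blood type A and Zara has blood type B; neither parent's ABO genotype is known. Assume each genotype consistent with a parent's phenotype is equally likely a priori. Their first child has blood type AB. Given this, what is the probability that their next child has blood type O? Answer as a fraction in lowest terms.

1/36

Possible genotypes: Sofia ∈ {I^A I^A, I^A i}; Zara ∈ {I^B I^B, I^B i}.
Weight each parental genotype pair by prior × P(type-AB child):
  I^A I^A × I^B I^B: posterior weight 4/9; P(next child type O) = 0.
  I^A I^A × I^B i: posterior weight 2/9; P(next child type O) = 0.
  I^A i × I^B I^B: posterior weight 2/9; P(next child type O) = 0.
  I^A i × I^B i: posterior weight 1/9; P(next child type O) = 1/4.
Weighted sum = 1/36.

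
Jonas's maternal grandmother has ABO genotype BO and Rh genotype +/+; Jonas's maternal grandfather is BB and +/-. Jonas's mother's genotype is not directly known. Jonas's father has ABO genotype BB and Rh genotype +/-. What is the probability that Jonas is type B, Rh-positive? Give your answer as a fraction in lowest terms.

Jonas's mother's ABO genotype from BO × BB: 1/2 BB, 1/2 BO.
Crossing each possibility with the father BB and summing P(type B): 1/2·1 + 1/2·1 = 1.
Similarly for Rh via the mother's Rh distribution: P(Rh+) = 7/8.
Independent loci: 1 × 7/8 = 7/8.

7/8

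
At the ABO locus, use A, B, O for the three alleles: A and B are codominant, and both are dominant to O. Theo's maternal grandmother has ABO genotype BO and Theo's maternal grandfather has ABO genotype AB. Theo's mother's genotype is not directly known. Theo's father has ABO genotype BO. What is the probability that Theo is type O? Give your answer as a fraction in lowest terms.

Theo's mother's ABO genotype from BO × AB: 1/4 AB, 1/4 AO, 1/4 BB, 1/4 BO.
Crossing each possibility with the father BO and summing P(type O): 1/4·0 + 1/4·1/4 + 1/4·0 + 1/4·1/4 = 1/8.

1/8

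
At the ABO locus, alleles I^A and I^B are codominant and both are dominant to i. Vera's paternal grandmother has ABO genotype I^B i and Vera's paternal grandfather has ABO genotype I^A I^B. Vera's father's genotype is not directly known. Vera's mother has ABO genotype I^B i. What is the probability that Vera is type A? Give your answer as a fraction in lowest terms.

Vera's father's ABO genotype from I^B i × I^A I^B: 1/4 I^A I^B, 1/4 I^A i, 1/4 I^B I^B, 1/4 I^B i.
Crossing each possibility with the mother I^B i and summing P(type A): 1/4·1/4 + 1/4·1/4 + 1/4·0 + 1/4·0 = 1/8.

1/8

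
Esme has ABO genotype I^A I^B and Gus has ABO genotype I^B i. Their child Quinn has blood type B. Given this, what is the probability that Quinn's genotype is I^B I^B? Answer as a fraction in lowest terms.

1/2

Cross I^A I^B × I^B i → 1/4 I^A I^B, 1/4 I^A i, 1/4 I^B I^B, 1/4 I^B i.
Type-B genotypes among offspring: I^B I^B (1/4), I^B i (1/4); total 1/2.
P(I^B I^B | type B) = (1/4) / (1/2) = 1/2.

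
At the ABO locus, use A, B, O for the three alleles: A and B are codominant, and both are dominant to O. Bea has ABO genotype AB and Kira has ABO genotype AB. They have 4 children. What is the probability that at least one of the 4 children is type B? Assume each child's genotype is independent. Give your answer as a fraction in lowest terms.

175/256

ABO cross AB × AB → 1/4 A, 1/4 B, 1/2 AB.
So P(type B) = 1/4 per child.
P(none) = (3/4)^4 = 81/256; P(at least one) = 1 − 81/256 = 175/256.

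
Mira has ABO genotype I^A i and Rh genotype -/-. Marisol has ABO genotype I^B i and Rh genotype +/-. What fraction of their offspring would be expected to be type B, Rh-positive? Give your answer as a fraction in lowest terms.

1/8

ABO cross I^A i × I^B i → offspring phenotypes: 1/4 O, 1/4 A, 1/4 B, 1/4 AB.
Rh cross -/- × +/- → 1/2 Rh+, 1/2 Rh-.
Independent loci: P(type B, Rh-positive) = 1/4 × 1/2 = 1/8.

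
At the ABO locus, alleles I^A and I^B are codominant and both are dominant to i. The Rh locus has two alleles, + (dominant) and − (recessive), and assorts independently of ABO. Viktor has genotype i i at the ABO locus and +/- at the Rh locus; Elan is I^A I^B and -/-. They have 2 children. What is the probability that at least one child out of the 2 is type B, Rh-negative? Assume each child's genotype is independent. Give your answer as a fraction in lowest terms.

ABO cross i i × I^A I^B → 1/2 A, 1/2 B.
Rh cross +/- × -/- → 1/2 Rh+, 1/2 Rh-; so P(type B, Rh-negative) = 1/2 × 1/2 = 1/4 per child.
P(none) = (3/4)^2 = 9/16; P(at least one) = 1 − 9/16 = 7/16.

7/16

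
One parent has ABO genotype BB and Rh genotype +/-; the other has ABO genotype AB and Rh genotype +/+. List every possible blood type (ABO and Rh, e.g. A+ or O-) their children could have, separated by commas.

Gametes from BB × AB give offspring ABO genotypes AB, BB, i.e. phenotypes B, AB.
Rh cross +/- × +/+ → phenotypes Rh+.
Combining independently: B+, AB+.

B+, AB+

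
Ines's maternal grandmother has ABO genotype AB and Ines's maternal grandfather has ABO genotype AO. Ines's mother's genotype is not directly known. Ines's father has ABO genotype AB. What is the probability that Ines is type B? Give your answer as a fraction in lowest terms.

1/4

Ines's mother's ABO genotype from AB × AO: 1/4 AA, 1/4 AB, 1/4 AO, 1/4 BO.
Crossing each possibility with the father AB and summing P(type B): 1/4·0 + 1/4·1/4 + 1/4·1/4 + 1/4·1/2 = 1/4.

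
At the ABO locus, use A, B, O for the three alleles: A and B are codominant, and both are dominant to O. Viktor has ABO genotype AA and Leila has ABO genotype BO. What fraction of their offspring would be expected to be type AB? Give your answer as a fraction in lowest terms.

1/2

ABO cross AA × BO → offspring phenotypes: 1/2 A, 1/2 AB.
So P(type AB) = 1/2.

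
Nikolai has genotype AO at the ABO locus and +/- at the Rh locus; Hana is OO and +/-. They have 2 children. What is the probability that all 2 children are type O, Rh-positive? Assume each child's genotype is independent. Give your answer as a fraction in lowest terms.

9/64

ABO cross AO × OO → 1/2 O, 1/2 A.
Rh cross +/- × +/- → 3/4 Rh+, 1/4 Rh-; so P(type O, Rh-positive) = 1/2 × 3/4 = 3/8 per child.
All 2 independent: (3/8)^2 = 9/64.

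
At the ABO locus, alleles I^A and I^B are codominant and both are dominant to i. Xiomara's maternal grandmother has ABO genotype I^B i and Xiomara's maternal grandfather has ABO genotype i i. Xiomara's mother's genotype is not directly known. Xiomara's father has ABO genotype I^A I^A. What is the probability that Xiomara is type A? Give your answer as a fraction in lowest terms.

3/4

Xiomara's mother's ABO genotype from I^B i × i i: 1/2 I^B i, 1/2 i i.
Crossing each possibility with the father I^A I^A and summing P(type A): 1/2·1/2 + 1/2·1 = 3/4.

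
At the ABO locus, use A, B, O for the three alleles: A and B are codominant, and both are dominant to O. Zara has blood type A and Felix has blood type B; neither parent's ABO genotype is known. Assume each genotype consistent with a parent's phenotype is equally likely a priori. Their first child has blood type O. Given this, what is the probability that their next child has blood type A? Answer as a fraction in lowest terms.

1/4

Possible genotypes: Zara ∈ {AA, AO}; Felix ∈ {BB, BO}.
Weight each parental genotype pair by prior × P(type-O child):
  AO × BO: posterior weight 1; P(next child type A) = 1/4.
Weighted sum = 1/4.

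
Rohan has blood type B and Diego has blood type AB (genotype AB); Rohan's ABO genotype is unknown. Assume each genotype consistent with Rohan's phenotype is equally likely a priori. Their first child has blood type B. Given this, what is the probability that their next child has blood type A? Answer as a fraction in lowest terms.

Possible genotypes: Rohan ∈ {BB, BO}; Diego ∈ {AB}.
Weight each parental genotype pair by prior × P(type-B child):
  BB × AB: posterior weight 1/2; P(next child type A) = 0.
  BO × AB: posterior weight 1/2; P(next child type A) = 1/4.
Weighted sum = 1/8.

1/8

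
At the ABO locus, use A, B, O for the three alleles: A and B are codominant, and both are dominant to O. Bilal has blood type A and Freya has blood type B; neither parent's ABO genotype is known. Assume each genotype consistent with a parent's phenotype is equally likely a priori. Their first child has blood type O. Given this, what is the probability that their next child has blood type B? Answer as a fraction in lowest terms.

1/4

Possible genotypes: Bilal ∈ {AA, AO}; Freya ∈ {BB, BO}.
Weight each parental genotype pair by prior × P(type-O child):
  AO × BO: posterior weight 1; P(next child type B) = 1/4.
Weighted sum = 1/4.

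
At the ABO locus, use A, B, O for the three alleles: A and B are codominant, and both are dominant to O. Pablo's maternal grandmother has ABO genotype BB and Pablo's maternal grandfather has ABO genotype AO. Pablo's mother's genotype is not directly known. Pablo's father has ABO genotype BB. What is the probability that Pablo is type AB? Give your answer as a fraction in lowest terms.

1/4

Pablo's mother's ABO genotype from BB × AO: 1/2 AB, 1/2 BO.
Crossing each possibility with the father BB and summing P(type AB): 1/2·1/2 + 1/2·0 = 1/4.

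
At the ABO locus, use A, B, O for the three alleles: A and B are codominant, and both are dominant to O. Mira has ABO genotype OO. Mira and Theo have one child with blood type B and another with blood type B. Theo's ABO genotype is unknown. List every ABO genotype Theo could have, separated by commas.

For each candidate genotype of Theo, check whether crossing it with OO can produce every observed child phenotype.
  AA → possible child types {A} ✗
  AB → possible child types {A, B} ✓
  AO → possible child types {O, A} ✗
  BB → possible child types {B} ✓
  BO → possible child types {O, B} ✓
  OO → possible child types {O} ✗

AB, BB, BO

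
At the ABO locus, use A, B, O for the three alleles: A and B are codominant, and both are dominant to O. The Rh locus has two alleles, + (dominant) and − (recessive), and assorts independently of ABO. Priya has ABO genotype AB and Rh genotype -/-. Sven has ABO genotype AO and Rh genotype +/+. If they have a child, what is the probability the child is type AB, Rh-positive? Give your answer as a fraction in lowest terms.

ABO cross AB × AO → offspring phenotypes: 1/2 A, 1/4 B, 1/4 AB.
Rh cross -/- × +/+ → 1 Rh+.
Independent loci: P(type AB, Rh-positive) = 1/4 × 1 = 1/4.

1/4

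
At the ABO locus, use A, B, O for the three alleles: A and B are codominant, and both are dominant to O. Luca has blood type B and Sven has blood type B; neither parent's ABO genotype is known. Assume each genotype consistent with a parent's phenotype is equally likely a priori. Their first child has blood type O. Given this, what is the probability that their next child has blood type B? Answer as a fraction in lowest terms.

Possible genotypes: Luca ∈ {BB, BO}; Sven ∈ {BB, BO}.
Weight each parental genotype pair by prior × P(type-O child):
  BO × BO: posterior weight 1; P(next child type B) = 3/4.
Weighted sum = 3/4.

3/4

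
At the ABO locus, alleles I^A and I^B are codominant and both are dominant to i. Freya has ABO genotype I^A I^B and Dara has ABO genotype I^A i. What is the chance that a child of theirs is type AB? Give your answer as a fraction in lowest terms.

1/4

ABO cross I^A I^B × I^A i → offspring phenotypes: 1/2 A, 1/4 B, 1/4 AB.
So P(type AB) = 1/4.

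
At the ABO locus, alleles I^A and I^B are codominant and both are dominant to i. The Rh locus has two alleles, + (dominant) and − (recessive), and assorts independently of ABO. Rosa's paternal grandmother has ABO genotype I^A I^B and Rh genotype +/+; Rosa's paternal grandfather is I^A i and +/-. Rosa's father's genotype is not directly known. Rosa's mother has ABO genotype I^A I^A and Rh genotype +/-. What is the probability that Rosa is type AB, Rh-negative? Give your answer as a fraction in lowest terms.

1/32

Rosa's father's ABO genotype from I^A I^B × I^A i: 1/4 I^A I^A, 1/4 I^A I^B, 1/4 I^A i, 1/4 I^B i.
Crossing each possibility with the mother I^A I^A and summing P(type AB): 1/4·0 + 1/4·1/2 + 1/4·0 + 1/4·1/2 = 1/4.
Similarly for Rh via the father's Rh distribution: P(Rh-) = 1/8.
Independent loci: 1/4 × 1/8 = 1/32.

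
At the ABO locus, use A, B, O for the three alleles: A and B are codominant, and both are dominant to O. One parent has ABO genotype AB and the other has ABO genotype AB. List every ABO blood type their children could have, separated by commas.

A, B, AB

Gametes from AB × AB give offspring ABO genotypes AA, AB, BB, i.e. phenotypes A, B, AB.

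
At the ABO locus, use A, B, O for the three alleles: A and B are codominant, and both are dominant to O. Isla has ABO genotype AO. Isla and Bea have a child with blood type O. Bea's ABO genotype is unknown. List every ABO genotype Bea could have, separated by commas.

For each candidate genotype of Bea, check whether crossing it with AO can produce every observed child phenotype.
  AA → possible child types {A} ✗
  AB → possible child types {A, B, AB} ✗
  AO → possible child types {O, A} ✓
  BB → possible child types {B, AB} ✗
  BO → possible child types {O, A, B, AB} ✓
  OO → possible child types {O, A} ✓

AO, BO, OO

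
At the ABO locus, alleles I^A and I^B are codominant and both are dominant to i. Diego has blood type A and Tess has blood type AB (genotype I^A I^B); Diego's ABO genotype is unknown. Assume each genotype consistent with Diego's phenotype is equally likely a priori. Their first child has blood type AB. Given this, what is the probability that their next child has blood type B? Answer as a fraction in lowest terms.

Possible genotypes: Diego ∈ {I^A I^A, I^A i}; Tess ∈ {I^A I^B}.
Weight each parental genotype pair by prior × P(type-AB child):
  I^A I^A × I^A I^B: posterior weight 2/3; P(next child type B) = 0.
  I^A i × I^A I^B: posterior weight 1/3; P(next child type B) = 1/4.
Weighted sum = 1/12.

1/12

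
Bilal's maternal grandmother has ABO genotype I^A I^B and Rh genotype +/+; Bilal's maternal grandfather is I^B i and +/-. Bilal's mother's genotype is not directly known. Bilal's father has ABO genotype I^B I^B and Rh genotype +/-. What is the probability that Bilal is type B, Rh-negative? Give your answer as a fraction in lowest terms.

3/32

Bilal's mother's ABO genotype from I^A I^B × I^B i: 1/4 I^A I^B, 1/4 I^A i, 1/4 I^B I^B, 1/4 I^B i.
Crossing each possibility with the father I^B I^B and summing P(type B): 1/4·1/2 + 1/4·1/2 + 1/4·1 + 1/4·1 = 3/4.
Similarly for Rh via the mother's Rh distribution: P(Rh-) = 1/8.
Independent loci: 3/4 × 1/8 = 3/32.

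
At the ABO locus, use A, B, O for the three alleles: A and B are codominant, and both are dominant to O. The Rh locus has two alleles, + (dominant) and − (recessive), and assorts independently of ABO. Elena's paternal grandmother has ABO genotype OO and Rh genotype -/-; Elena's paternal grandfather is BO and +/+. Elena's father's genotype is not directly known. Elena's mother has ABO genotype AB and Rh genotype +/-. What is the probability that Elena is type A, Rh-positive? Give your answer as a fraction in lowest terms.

Elena's father's ABO genotype from OO × BO: 1/2 BO, 1/2 OO.
Crossing each possibility with the mother AB and summing P(type A): 1/2·1/4 + 1/2·1/2 = 3/8.
Similarly for Rh via the father's Rh distribution: P(Rh+) = 3/4.
Independent loci: 3/8 × 3/4 = 9/32.

9/32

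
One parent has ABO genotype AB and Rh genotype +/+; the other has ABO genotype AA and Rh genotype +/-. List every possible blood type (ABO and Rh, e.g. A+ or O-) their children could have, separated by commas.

A+, AB+

Gametes from AB × AA give offspring ABO genotypes AA, AB, i.e. phenotypes A, AB.
Rh cross +/+ × +/- → phenotypes Rh+.
Combining independently: A+, AB+.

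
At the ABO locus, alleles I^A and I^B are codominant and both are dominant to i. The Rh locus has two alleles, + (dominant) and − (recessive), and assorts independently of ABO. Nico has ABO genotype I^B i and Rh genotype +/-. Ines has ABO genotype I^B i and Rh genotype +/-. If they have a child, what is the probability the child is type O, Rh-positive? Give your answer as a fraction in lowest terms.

ABO cross I^B i × I^B i → offspring phenotypes: 1/4 O, 3/4 B.
Rh cross +/- × +/- → 3/4 Rh+, 1/4 Rh-.
Independent loci: P(type O, Rh-positive) = 1/4 × 3/4 = 3/16.

3/16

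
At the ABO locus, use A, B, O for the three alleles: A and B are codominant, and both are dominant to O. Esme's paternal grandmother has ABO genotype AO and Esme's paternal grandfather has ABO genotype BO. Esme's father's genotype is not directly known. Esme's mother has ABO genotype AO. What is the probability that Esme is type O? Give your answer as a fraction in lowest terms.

Esme's father's ABO genotype from AO × BO: 1/4 AB, 1/4 AO, 1/4 BO, 1/4 OO.
Crossing each possibility with the mother AO and summing P(type O): 1/4·0 + 1/4·1/4 + 1/4·1/4 + 1/4·1/2 = 1/4.

1/4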